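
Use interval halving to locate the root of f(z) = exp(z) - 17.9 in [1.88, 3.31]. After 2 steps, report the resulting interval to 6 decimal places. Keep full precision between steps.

f(1.880000) = -11.346495, f(3.310000) = 9.485125 (opposite signs)
step 1: m = 2.595000, f(m) = -4.503413 < 0 → root in [2.595000, 3.310000]
step 2: m = 2.952500, f(m) = 1.253778 > 0 → root in [2.595000, 2.952500]

[2.595000, 2.952500]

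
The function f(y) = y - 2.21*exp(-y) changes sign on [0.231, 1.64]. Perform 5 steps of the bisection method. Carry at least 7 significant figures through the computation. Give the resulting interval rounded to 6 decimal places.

f(0.231000) = -1.523164, f(1.640000) = 1.211304 (opposite signs)
step 1: m = 0.935500, f(m) = 0.068319 > 0 → root in [0.231000, 0.935500]
step 2: m = 0.583250, f(m) = -0.650110 < 0 → root in [0.583250, 0.935500]
step 3: m = 0.759375, f(m) = -0.274814 < 0 → root in [0.759375, 0.935500]
step 4: m = 0.847438, f(m) = -0.099573 < 0 → root in [0.847438, 0.935500]
step 5: m = 0.891469, f(m) = -0.014748 < 0 → root in [0.891469, 0.935500]

[0.891469, 0.935500]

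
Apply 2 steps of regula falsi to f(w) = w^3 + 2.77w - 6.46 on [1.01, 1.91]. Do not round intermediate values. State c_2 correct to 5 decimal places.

1.36040

f(1.010000) = -2.631999, f(1.910000) = 5.798571
step 1: c = 1.290977, f(c) = -0.732421 < 0 → new bracket [1.290977, 1.910000]
step 2: c = 1.360398, f(c) = -0.174033 < 0 → new bracket [1.360398, 1.910000]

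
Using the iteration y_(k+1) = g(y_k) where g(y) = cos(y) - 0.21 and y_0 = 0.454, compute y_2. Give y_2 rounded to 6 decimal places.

y_1 = g(0.454000) = 0.688700
y_2 = g(0.688700) = 0.562073

0.562073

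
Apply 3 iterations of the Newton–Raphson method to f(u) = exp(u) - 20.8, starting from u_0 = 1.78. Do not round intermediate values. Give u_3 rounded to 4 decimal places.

f'(u) = exp(u)
u_0 = 1.780000: f = -14.870144, f' = 5.929856 → u_1 = 1.780000 - (-14.870144)/(5.929856) = 4.287673
u_1 = 4.287673: f = 51.996907, f' = 72.796907 → u_2 = 4.287673 - (51.996907)/(72.796907) = 3.573400
u_2 = 3.573400: f = 14.837551, f' = 35.637551 → u_3 = 3.573400 - (14.837551)/(35.637551) = 3.157054

3.1571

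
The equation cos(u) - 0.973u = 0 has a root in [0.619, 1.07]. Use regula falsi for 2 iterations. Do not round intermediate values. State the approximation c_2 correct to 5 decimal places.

f(0.619000) = 0.212172, f(1.070000) = -0.560986
step 1: c = 0.742765, f(c) = 0.013892 > 0 → new bracket [0.742765, 1.070000]
step 2: c = 0.750672, f(c) = 0.000827 > 0 → new bracket [0.750672, 1.070000]

0.75067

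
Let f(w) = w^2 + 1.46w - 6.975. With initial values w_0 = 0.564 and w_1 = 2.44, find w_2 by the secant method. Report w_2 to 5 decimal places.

1.87078

f(w_0) = -5.833464, f(w_1) = 2.541000
w_2 = 2.440000 - (2.541000)·(2.440000 - 0.564000)/(2.541000 - (-5.833464)) = 1.870780; f(w_2) = -0.743846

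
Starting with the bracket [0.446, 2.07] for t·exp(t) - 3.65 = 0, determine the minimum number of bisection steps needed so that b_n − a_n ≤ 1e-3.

11

Initial width b − a = 2.07 − 0.446 = 1.624000.
After n steps the width is (b−a)/2^n; need (b−a)/2^n ≤ 1e-3.
So n ≥ log₂(1.624000/1e-3) = log₂(1624.0000) ≈ 10.6653.
Hence n = 11.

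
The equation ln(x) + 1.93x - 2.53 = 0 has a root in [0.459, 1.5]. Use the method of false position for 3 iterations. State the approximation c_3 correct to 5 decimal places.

1.21224

f(0.459000) = -2.422835, f(1.500000) = 0.770465
step 1: c = 1.248832, f(c) = 0.102455 > 0 → new bracket [0.459000, 1.248832]
step 2: c = 1.216787, f(c) = 0.014614 > 0 → new bracket [0.459000, 1.216787]
step 3: c = 1.212244, f(c) = 0.002104 > 0 → new bracket [0.459000, 1.212244]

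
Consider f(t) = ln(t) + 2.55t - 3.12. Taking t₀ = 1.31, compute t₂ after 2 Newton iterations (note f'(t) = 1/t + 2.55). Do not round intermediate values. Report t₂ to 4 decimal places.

t_0 = 1.310000: f = 0.490527, f' = 3.313359 → t_1 = 1.310000 - (0.490527)/(3.313359) = 1.161955
t_1 = 1.161955: f = -0.006912, f' = 3.410619 → t_2 = 1.161955 - (-0.006912)/(3.410619) = 1.163981

1.1640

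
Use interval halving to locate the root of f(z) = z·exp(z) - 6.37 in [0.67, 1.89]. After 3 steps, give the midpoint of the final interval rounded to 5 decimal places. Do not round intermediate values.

1.50875

f(0.670000) = -5.060661, f(1.890000) = 6.140607 (opposite signs)
step 1: m = 1.280000, f(m) = -1.766301 < 0 → root in [1.280000, 1.890000]
step 2: m = 1.585000, f(m) = 1.363677 > 0 → root in [1.280000, 1.585000]
step 3: m = 1.432500, f(m) = -0.369030 < 0 → root in [1.432500, 1.585000]
Midpoint of [1.432500, 1.585000] = 1.508750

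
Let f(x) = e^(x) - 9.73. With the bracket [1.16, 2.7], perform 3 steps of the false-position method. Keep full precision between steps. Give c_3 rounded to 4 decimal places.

False-position update: c = (a·f(b) − b·f(a))/(f(b) − f(a)); replace the endpoint whose sign matches f(c).
f(1.160000) = -6.540067, f(2.700000) = 5.149732
step 1: c = 2.021581, f(c) = -2.179751 < 0 → new bracket [2.021581, 2.700000]
step 2: c = 2.223339, f(c) = -0.491874 < 0 → new bracket [2.223339, 2.700000]
step 3: c = 2.264898, f(c) = -0.099861 < 0 → new bracket [2.264898, 2.700000]

2.2649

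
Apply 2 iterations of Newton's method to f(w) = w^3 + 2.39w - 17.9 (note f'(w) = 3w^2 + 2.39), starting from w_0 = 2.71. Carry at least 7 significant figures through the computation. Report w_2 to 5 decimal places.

Newton update: w ← w − f(w)/f'(w).
w_0 = 2.710000: f = 8.479411, f' = 24.422300 → w_1 = 2.710000 - (8.479411)/(24.422300) = 2.362800
w_1 = 2.362800: f = 0.938197, f' = 19.138478 → w_2 = 2.362800 - (0.938197)/(19.138478) = 2.313779

2.31378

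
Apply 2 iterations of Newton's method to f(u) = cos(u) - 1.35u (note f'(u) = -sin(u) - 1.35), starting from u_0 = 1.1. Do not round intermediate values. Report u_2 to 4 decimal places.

u_0 = 1.100000: f = -1.031404, f' = -2.241207 → u_1 = 1.100000 - (-1.031404)/(-2.241207) = 0.639800
u_1 = 0.639800: f = -0.061515, f' = -1.947035 → u_2 = 0.639800 - (-0.061515)/(-1.947035) = 0.608206

0.6082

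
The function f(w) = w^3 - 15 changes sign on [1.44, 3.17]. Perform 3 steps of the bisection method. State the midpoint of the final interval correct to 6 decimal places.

2.413125

f(1.440000) = -12.014016, f(3.170000) = 16.855013 (opposite signs)
step 1: m = 2.305000, f(m) = -2.753477 < 0 → root in [2.305000, 3.170000]
step 2: m = 2.737500, f(m) = 5.514568 > 0 → root in [2.305000, 2.737500]
step 3: m = 2.521250, f(m) = 1.026834 > 0 → root in [2.305000, 2.521250]
Midpoint of [2.305000, 2.521250] = 2.413125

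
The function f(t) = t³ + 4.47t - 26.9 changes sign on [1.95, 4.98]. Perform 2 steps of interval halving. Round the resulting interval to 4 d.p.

[1.9500, 2.7075]

f(1.950000) = -10.768625, f(4.980000) = 118.866592 (opposite signs)
step 1: m = 3.465000, f(m) = 30.190120 > 0 → root in [1.950000, 3.465000]
step 2: m = 2.707500, f(m) = 5.050006 > 0 → root in [1.950000, 2.707500]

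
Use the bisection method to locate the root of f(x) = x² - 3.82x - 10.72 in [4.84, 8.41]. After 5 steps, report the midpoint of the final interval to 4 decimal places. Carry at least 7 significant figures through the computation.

f(4.840000) = -5.783200, f(8.410000) = 27.881900 (opposite signs)
step 1: m = 6.625000, f(m) = 7.863125 > 0 → root in [4.840000, 6.625000]
step 2: m = 5.732500, f(m) = 0.243406 > 0 → root in [4.840000, 5.732500]
step 3: m = 5.286250, f(m) = -2.969036 < 0 → root in [5.286250, 5.732500]
step 4: m = 5.509375, f(m) = -1.412600 < 0 → root in [5.509375, 5.732500]
step 5: m = 5.620938, f(m) = -0.597043 < 0 → root in [5.620938, 5.732500]
Midpoint of [5.620938, 5.732500] = 5.676719

5.6767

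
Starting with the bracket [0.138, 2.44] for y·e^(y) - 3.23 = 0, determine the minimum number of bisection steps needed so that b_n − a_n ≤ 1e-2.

Initial width b − a = 2.44 − 0.138 = 2.302000.
After n steps the width is (b−a)/2^n; need (b−a)/2^n ≤ 1e-2.
So n ≥ log₂(2.302000/1e-2) = log₂(230.2000) ≈ 7.8467.
Hence n = 8.

8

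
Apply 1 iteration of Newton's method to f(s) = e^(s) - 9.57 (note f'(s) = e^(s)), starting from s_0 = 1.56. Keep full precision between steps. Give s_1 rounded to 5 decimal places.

2.57100

Newton update: s ← s − f(s)/f'(s).
s_0 = 1.560000: f = -4.811179, f' = 4.758821 → s_1 = 1.560000 - (-4.811179)/(4.758821) = 2.571002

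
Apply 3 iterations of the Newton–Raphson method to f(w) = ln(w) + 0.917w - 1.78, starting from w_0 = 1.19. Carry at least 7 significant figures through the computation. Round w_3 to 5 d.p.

1.49939

f'(w) = 1/w + 0.917
w_0 = 1.190000: f = -0.514817, f' = 1.757336 → w_1 = 1.190000 - (-0.514817)/(1.757336) = 1.482953
w_1 = 1.482953: f = -0.026097, f' = 1.591330 → w_2 = 1.482953 - (-0.026097)/(1.591330) = 1.499352
w_2 = 1.499352: f = -0.000061, f' = 1.583955 → w_3 = 1.499352 - (-0.000061)/(1.583955) = 1.499391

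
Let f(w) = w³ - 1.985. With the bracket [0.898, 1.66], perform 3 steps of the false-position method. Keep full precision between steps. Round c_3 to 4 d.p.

False-position update: c = (a·f(b) − b·f(a))/(f(b) − f(a)); replace the endpoint whose sign matches f(c).
f(0.898000) = -1.260849, f(1.660000) = 2.589296
step 1: c = 1.147540, f(c) = -0.473862 < 0 → new bracket [1.147540, 1.660000]
step 2: c = 1.226817, f(c) = -0.138544 < 0 → new bracket [1.226817, 1.660000]
step 3: c = 1.248818, f(c) = -0.037413 < 0 → new bracket [1.248818, 1.660000]

1.2488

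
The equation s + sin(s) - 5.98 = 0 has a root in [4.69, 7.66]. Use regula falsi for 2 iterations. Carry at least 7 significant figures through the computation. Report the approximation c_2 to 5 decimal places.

6.14025

False-position update: c = (a·f(b) − b·f(a))/(f(b) − f(a)); replace the endpoint whose sign matches f(c).
f(4.690000) = -2.289749, f(7.660000) = 2.661244
step 1: c = 6.063574, f(c) = -0.134277 < 0 → new bracket [6.063574, 7.660000]
step 2: c = 6.140255, f(c) = 0.017810 > 0 → new bracket [6.063574, 6.140255]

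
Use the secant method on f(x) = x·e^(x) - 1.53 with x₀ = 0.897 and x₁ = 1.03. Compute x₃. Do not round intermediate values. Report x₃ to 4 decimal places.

Secant update: x_(k+1) = x_k − f(x_k)·(x_k − x_(k-1))/(f(x_k) − f(x_(k-1))).
f(x_0) = 0.669655, f(x_1) = 1.355098
x_2 = 1.030000 - (1.355098)·(1.030000 - 0.897000)/(1.355098 - (0.669655)) = 0.767063; f(x_2) = 0.121820
x_3 = 0.767063 - (0.121820)·(0.767063 - 1.030000)/(0.121820 - (1.355098)) = 0.741091; f(x_3) = 0.024975

0.7411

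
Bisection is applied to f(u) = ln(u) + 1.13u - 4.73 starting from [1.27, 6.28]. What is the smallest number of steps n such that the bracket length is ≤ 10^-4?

Initial width b − a = 6.28 − 1.27 = 5.010000.
After n steps the width is (b−a)/2^n; need (b−a)/2^n ≤ 10^-4.
So n ≥ log₂(5.010000/10^-4) = log₂(50100.0000) ≈ 15.6125.
Hence n = 16.

16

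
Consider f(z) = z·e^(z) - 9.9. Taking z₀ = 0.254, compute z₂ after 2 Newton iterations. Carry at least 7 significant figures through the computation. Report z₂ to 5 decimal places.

5.31757

f'(z) = (z + 1)·e^(z)
z_0 = 0.254000: f = -9.572550, f' = 1.616621 → z_1 = 0.254000 - (-9.572550)/(1.616621) = 6.175331
z_1 = 6.175331: f = 2958.841094, f' = 3449.483127 → z_2 = 6.175331 - (2958.841094)/(3449.483127) = 5.317567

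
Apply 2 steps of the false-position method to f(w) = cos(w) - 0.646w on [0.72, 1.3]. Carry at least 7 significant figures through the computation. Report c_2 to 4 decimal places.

0.9271

f(0.720000) = 0.286686, f(1.300000) = -0.572301
step 1: c = 0.913574, f(c) = 0.020751 > 0 → new bracket [0.913574, 1.300000]
step 2: c = 0.927095, f(c) = 0.001256 > 0 → new bracket [0.927095, 1.300000]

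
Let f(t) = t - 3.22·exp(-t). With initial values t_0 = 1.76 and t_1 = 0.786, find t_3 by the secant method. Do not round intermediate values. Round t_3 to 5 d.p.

f(t_0) = 1.206016, f(t_1) = -0.681237
t_2 = 0.786000 - (-0.681237)·(0.786000 - 1.760000)/(-0.681237 - (1.206016)) = 1.137583; f(t_2) = 0.105273
t_3 = 1.137583 - (0.105273)·(1.137583 - 0.786000)/(0.105273 - (-0.681237)) = 1.090524; f(t_3) = 0.008474

1.09052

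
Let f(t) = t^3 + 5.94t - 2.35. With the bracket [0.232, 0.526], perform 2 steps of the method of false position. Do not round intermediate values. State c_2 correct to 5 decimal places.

0.38584

False-position update: c = (a·f(b) − b·f(a))/(f(b) − f(a)); replace the endpoint whose sign matches f(c).
f(0.232000) = -0.959433, f(0.526000) = 0.919972
step 1: c = 0.382087, f(c) = -0.024625 < 0 → new bracket [0.382087, 0.526000]
step 2: c = 0.385838, f(c) = -0.000680 < 0 → new bracket [0.385838, 0.526000]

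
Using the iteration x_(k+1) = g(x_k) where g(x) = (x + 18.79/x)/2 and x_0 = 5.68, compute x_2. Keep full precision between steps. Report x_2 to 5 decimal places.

4.33757

x_1 = g(5.680000) = 4.494049
x_2 = g(4.494049) = 4.337567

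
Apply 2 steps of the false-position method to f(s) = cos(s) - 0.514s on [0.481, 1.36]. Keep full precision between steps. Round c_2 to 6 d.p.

1.017225

False-position update: c = (a·f(b) − b·f(a))/(f(b) − f(a)); replace the endpoint whose sign matches f(c).
f(0.481000) = 0.639299, f(1.360000) = -0.489801
step 1: c = 0.978692, f(c) = 0.055061 > 0 → new bracket [0.978692, 1.360000]
step 2: c = 1.017225, f(c) = 0.002875 > 0 → new bracket [1.017225, 1.360000]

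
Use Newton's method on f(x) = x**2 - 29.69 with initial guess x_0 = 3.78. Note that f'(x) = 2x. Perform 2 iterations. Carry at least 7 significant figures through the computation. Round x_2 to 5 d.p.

5.46052

Newton update: x ← x − f(x)/f'(x).
x_0 = 3.780000: f = -15.401600, f' = 7.560000 → x_1 = 3.780000 - (-15.401600)/(7.560000) = 5.817249
x_1 = 5.817249: f = 4.150382, f' = 11.634497 → x_2 = 5.817249 - (4.150382)/(11.634497) = 5.460518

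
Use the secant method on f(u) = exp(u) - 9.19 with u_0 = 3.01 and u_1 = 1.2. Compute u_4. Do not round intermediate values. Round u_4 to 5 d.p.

f(u_0) = 11.097400, f(u_1) = -5.869883
u_2 = 1.200000 - (-5.869883)·(1.200000 - 3.010000)/(-5.869883 - (11.097400)) = 1.826175; f(u_2) = -2.979912
u_3 = 1.826175 - (-2.979912)·(1.826175 - 1.200000)/(-2.979912 - (-5.869883)) = 2.471838; f(u_3) = 2.654195
u_4 = 2.471838 - (2.654195)·(2.471838 - 1.826175)/(2.654195 - (-2.979912)) = 2.167670; f(u_4) = -0.452100

2.16767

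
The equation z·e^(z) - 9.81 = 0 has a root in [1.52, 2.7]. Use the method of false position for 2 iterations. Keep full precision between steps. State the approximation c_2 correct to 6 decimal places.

1.675658

False-position update: c = (a·f(b) − b·f(a))/(f(b) − f(a)); replace the endpoint whose sign matches f(c).
f(1.520000) = -2.860218, f(2.700000) = 30.365276
step 1: c = 1.621580, f(c) = -1.603049 < 0 → new bracket [1.621580, 2.700000]
step 2: c = 1.675658, f(c) = -0.858123 < 0 → new bracket [1.675658, 2.700000]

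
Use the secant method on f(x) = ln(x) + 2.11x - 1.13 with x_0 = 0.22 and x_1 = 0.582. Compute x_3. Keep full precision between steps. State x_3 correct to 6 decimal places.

0.701648

f(x_0) = -2.179928, f(x_1) = -0.443265
x_2 = 0.582000 - (-0.443265)·(0.582000 - 0.220000)/(-0.443265 - (-2.179928)) = 0.674397; f(x_2) = -0.100960
x_3 = 0.674397 - (-0.100960)·(0.674397 - 0.582000)/(-0.100960 - (-0.443265)) = 0.701648; f(x_3) = -0.003845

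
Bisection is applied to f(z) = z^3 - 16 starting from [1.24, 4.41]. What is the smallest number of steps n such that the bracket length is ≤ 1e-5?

19

Initial width b − a = 4.41 − 1.24 = 3.170000.
After n steps the width is (b−a)/2^n; need (b−a)/2^n ≤ 1e-5.
So n ≥ log₂(3.170000/1e-5) = log₂(317000.0000) ≈ 18.2741.
Hence n = 19.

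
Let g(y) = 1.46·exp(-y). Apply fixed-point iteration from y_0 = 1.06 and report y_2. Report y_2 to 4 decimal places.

y_1 = g(1.060000) = 0.505825
y_2 = g(0.505825) = 0.880391

0.8804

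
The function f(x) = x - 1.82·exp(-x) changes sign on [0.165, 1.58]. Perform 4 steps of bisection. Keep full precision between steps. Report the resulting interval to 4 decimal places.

f(0.165000) = -1.378167, f(1.580000) = 1.205125 (opposite signs)
step 1: m = 0.872500, f(m) = 0.111912 > 0 → root in [0.165000, 0.872500]
step 2: m = 0.518750, f(m) = -0.564631 < 0 → root in [0.518750, 0.872500]
step 3: m = 0.695625, f(m) = -0.212123 < 0 → root in [0.695625, 0.872500]
step 4: m = 0.784063, f(m) = -0.046854 < 0 → root in [0.784063, 0.872500]

[0.7841, 0.8725]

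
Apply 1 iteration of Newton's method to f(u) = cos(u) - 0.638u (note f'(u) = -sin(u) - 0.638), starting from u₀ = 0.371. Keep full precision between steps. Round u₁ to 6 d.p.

1.065887

u_0 = 0.371000: f = 0.695267, f' = -1.000548 → u_1 = 0.371000 - (0.695267)/(-1.000548) = 1.065887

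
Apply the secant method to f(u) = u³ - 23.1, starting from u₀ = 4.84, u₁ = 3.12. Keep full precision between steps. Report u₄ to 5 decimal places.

f(u_0) = 90.279904, f(u_1) = 7.271328
u_2 = 3.120000 - (7.271328)·(3.120000 - 4.840000)/(7.271328 - (90.279904)) = 2.969333; f(u_2) = 3.080416
u_3 = 2.969333 - (3.080416)·(2.969333 - 3.120000)/(3.080416 - (7.271328)) = 2.858589; f(u_3) = 0.259040
u_4 = 2.858589 - (0.259040)·(2.858589 - 2.969333)/(0.259040 - (3.080416)) = 2.848421; f(u_4) = 0.010667

2.84842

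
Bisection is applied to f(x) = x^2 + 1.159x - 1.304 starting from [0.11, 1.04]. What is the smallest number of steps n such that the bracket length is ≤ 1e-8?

Initial width b − a = 1.04 − 0.11 = 0.930000.
After n steps the width is (b−a)/2^n; need (b−a)/2^n ≤ 1e-8.
So n ≥ log₂(0.930000/1e-8) = log₂(93000000.0000) ≈ 26.4707.
Hence n = 27.

27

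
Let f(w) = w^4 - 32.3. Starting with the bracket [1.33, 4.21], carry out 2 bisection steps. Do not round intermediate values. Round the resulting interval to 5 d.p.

f(1.330000) = -29.170993, f(4.210000) = 281.843721 (opposite signs)
step 1: m = 2.770000, f(m) = 26.573394 > 0 → root in [1.330000, 2.770000]
step 2: m = 2.050000, f(m) = -14.638994 < 0 → root in [2.050000, 2.770000]

[2.05000, 2.77000]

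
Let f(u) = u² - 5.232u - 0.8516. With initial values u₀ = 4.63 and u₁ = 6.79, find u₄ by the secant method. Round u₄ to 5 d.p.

5.39114

f(u_0) = -3.638860, f(u_1) = 9.727220
u_2 = 6.790000 - (9.727220)·(6.790000 - 4.630000)/(9.727220 - (-3.638860)) = 5.218051; f(u_2) = -0.924386
u_3 = 5.218051 - (-0.924386)·(5.218051 - 6.790000)/(-0.924386 - (9.727220)) = 5.354471; f(u_3) = -0.195834
u_4 = 5.354471 - (-0.195834)·(5.354471 - 5.218051)/(-0.195834 - (-0.924386)) = 5.391140; f(u_4) = 0.006347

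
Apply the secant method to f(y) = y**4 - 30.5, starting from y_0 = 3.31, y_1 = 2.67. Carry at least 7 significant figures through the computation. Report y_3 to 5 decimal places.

2.37321

Secant update: y_(k+1) = y_k − f(y_k)·(y_k − y_(k-1))/(f(y_k) − f(y_(k-1))).
f(y_0) = 89.536127, f(y_1) = 20.321215
y_2 = 2.670000 - (20.321215)·(2.670000 - 3.310000)/(20.321215 - (89.536127)) = 2.482099; f(y_2) = 7.455623
y_3 = 2.482099 - (7.455623)·(2.482099 - 2.670000)/(7.455623 - (20.321215)) = 2.373210; f(y_3) = 1.220817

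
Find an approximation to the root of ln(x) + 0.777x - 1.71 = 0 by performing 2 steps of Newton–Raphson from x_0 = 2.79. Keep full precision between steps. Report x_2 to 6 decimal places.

Newton update: x ← x − f(x)/f'(x).
f'(x) = 1/x + 0.777
x_0 = 2.790000: f = 1.483872, f' = 1.135423 → x_1 = 2.790000 - (1.483872)/(1.135423) = 1.483111
x_1 = 1.483111: f = -0.163481, f' = 1.451258 → x_2 = 1.483111 - (-0.163481)/(1.451258) = 1.595759

1.595759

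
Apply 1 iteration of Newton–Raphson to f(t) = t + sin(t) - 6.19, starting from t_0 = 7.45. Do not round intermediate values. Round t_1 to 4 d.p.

5.8855

Newton update: t ← t − f(t)/f'(t).
f'(t) = 1 + cos(t)
t_0 = 7.450000: f = 2.179503, f' = 1.393083 → t_1 = 7.450000 - (2.179503)/(1.393083) = 5.885482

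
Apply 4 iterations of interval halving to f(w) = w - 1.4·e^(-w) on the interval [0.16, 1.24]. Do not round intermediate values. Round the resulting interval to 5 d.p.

[0.63250, 0.70000]

f(0.160000) = -1.033001, f(1.240000) = 0.834862 (opposite signs)
step 1: m = 0.700000, f(m) = 0.004781 > 0 → root in [0.160000, 0.700000]
step 2: m = 0.430000, f(m) = -0.480713 < 0 → root in [0.430000, 0.700000]
step 3: m = 0.565000, f(m) = -0.230704 < 0 → root in [0.565000, 0.700000]
step 4: m = 0.632500, f(m) = -0.111267 < 0 → root in [0.632500, 0.700000]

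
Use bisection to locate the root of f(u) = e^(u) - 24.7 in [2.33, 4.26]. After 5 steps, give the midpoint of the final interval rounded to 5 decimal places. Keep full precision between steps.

3.20453

f(2.330000) = -14.422058, f(4.260000) = 46.109983 (opposite signs)
step 1: m = 3.295000, f(m) = 2.277414 > 0 → root in [2.330000, 3.295000]
step 2: m = 2.812500, f(m) = -8.048505 < 0 → root in [2.812500, 3.295000]
step 3: m = 3.053750, f(m) = -3.505324 < 0 → root in [3.053750, 3.295000]
step 4: m = 3.174375, f(m) = -0.788130 < 0 → root in [3.174375, 3.295000]
step 5: m = 3.234687, f(m) = 0.698434 > 0 → root in [3.174375, 3.234687]
Midpoint of [3.174375, 3.234687] = 3.204531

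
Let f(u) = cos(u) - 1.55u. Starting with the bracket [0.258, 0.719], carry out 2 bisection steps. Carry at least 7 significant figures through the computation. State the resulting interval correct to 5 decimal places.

f(0.258000) = 0.567002, f(0.719000) = -0.361985 (opposite signs)
step 1: m = 0.488500, f(m) = 0.125863 > 0 → root in [0.488500, 0.719000]
step 2: m = 0.603750, f(m) = -0.112600 < 0 → root in [0.488500, 0.603750]

[0.48850, 0.60375]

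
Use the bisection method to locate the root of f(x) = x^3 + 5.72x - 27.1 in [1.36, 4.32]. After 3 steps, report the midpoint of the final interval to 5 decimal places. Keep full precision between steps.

2.28500

f(1.360000) = -16.805344, f(4.320000) = 78.231968 (opposite signs)
step 1: m = 2.840000, f(m) = 12.051104 > 0 → root in [1.360000, 2.840000]
step 2: m = 2.100000, f(m) = -5.827000 < 0 → root in [2.100000, 2.840000]
step 3: m = 2.470000, f(m) = 2.097623 > 0 → root in [2.100000, 2.470000]
Midpoint of [2.100000, 2.470000] = 2.285000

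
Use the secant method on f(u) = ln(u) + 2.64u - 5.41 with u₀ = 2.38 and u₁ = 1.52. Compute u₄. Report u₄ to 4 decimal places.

1.8220

f(u_0) = 1.740300, f(u_1) = -0.978490
u_2 = 1.520000 - (-0.978490)·(1.520000 - 2.380000)/(-0.978490 - (1.740300)) = 1.829513; f(u_2) = 0.023964
u_3 = 1.829513 - (0.023964)·(1.829513 - 1.520000)/(0.023964 - (-0.978490)) = 1.822114; f(u_3) = 0.000378
u_4 = 1.822114 - (0.000378)·(1.822114 - 1.829513)/(0.000378 - (0.023964)) = 1.821995; f(u_4) = -0.000000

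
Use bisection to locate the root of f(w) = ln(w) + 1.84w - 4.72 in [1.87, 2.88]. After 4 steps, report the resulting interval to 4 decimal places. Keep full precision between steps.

f(1.870000) = -0.653262, f(2.880000) = 1.636990 (opposite signs)
step 1: m = 2.375000, f(m) = 0.514997 > 0 → root in [1.870000, 2.375000]
step 2: m = 2.122500, f(m) = -0.062005 < 0 → root in [2.122500, 2.375000]
step 3: m = 2.248750, f(m) = 0.228075 > 0 → root in [2.122500, 2.248750]
step 4: m = 2.185625, f(m) = 0.083452 > 0 → root in [2.122500, 2.185625]

[2.1225, 2.1856]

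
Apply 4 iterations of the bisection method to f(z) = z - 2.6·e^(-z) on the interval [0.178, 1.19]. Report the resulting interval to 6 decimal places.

f(0.178000) = -1.998050, f(1.190000) = 0.399025 (opposite signs)
step 1: m = 0.684000, f(m) = -0.627946 < 0 → root in [0.684000, 1.190000]
step 2: m = 0.937000, f(m) = -0.081684 < 0 → root in [0.937000, 1.190000]
step 3: m = 1.063500, f(m) = 0.165862 > 0 → root in [0.937000, 1.063500]
step 4: m = 1.000250, f(m) = 0.044003 > 0 → root in [0.937000, 1.000250]

[0.937000, 1.000250]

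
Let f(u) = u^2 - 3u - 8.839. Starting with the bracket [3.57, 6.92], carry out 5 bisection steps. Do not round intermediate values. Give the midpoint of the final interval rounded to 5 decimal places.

f(3.570000) = -6.804100, f(6.920000) = 18.287400 (opposite signs)
step 1: m = 5.245000, f(m) = 2.936025 > 0 → root in [3.570000, 5.245000]
step 2: m = 4.407500, f(m) = -2.635444 < 0 → root in [4.407500, 5.245000]
step 3: m = 4.826250, f(m) = -0.025061 < 0 → root in [4.826250, 5.245000]
step 4: m = 5.035625, f(m) = 1.411644 > 0 → root in [4.826250, 5.035625]
step 5: m = 4.930937, f(m) = 0.682332 > 0 → root in [4.826250, 4.930937]
Midpoint of [4.826250, 4.930937] = 4.878594

4.87859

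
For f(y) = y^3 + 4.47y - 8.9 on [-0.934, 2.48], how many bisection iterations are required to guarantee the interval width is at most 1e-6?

Initial width b − a = 2.48 − -0.934 = 3.414000.
After n steps the width is (b−a)/2^n; need (b−a)/2^n ≤ 1e-6.
So n ≥ log₂(3.414000/1e-6) = log₂(3414000.0000) ≈ 21.7030.
Hence n = 22.

22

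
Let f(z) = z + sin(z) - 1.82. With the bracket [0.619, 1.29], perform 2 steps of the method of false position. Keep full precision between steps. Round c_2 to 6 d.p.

0.988531

f(0.619000) = -0.620779, f(1.290000) = 0.430835
step 1: c = 1.015098, f(c) = 0.044631 > 0 → new bracket [0.619000, 1.015098]
step 2: c = 0.988531, f(c) = 0.003750 > 0 → new bracket [0.619000, 0.988531]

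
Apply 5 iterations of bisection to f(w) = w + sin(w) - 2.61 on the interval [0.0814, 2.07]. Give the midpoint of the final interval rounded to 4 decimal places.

f(0.081400) = -2.447290, f(2.070000) = 0.337964 (opposite signs)
step 1: m = 1.075700, f(m) = -0.654377 < 0 → root in [1.075700, 2.070000]
step 2: m = 1.572850, f(m) = -0.037152 < 0 → root in [1.572850, 2.070000]
step 3: m = 1.821425, f(m) = 0.180182 > 0 → root in [1.572850, 1.821425]
step 4: m = 1.697137, f(m) = 0.079167 > 0 → root in [1.572850, 1.697137]
step 5: m = 1.634994, f(m) = 0.022934 > 0 → root in [1.572850, 1.634994]
Midpoint of [1.572850, 1.634994] = 1.603922

1.6039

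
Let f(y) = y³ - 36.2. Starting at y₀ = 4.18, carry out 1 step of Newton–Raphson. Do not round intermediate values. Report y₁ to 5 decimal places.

f'(y) = 3y²
y_0 = 4.180000: f = 36.834632, f' = 52.417200 → y_1 = 4.180000 - (36.834632)/(52.417200) = 3.477280

3.47728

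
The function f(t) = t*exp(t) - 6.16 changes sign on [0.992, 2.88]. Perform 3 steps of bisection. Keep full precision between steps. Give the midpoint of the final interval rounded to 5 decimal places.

f(0.992000) = -3.484951, f(2.880000) = 45.145107 (opposite signs)
step 1: m = 1.936000, f(m) = 7.258361 > 0 → root in [0.992000, 1.936000]
step 2: m = 1.464000, f(m) = 0.169191 > 0 → root in [0.992000, 1.464000]
step 3: m = 1.228000, f(m) = -1.967124 < 0 → root in [1.228000, 1.464000]
Midpoint of [1.228000, 1.464000] = 1.346000

1.34600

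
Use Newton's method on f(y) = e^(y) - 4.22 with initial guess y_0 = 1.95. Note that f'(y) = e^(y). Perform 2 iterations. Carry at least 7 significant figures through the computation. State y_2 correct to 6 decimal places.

1.445728

y_0 = 1.950000: f = 2.808688, f' = 7.028688 → y_1 = 1.950000 - (2.808688)/(7.028688) = 1.550397
y_1 = 1.550397: f = 0.493339, f' = 4.713339 → y_2 = 1.550397 - (0.493339)/(4.713339) = 1.445728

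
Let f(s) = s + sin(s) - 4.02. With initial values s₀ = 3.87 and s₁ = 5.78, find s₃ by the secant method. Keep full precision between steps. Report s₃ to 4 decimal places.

f(s_0) = -0.815682, f(s_1) = 1.277782
s_2 = 5.780000 - (1.277782)·(5.780000 - 3.870000)/(1.277782 - (-0.815682)) = 4.614199; f(s_2) = -0.400985
s_3 = 4.614199 - (-0.400985)·(4.614199 - 5.780000)/(-0.400985 - (1.277782)) = 4.892658; f(s_3) = -0.111137

4.8927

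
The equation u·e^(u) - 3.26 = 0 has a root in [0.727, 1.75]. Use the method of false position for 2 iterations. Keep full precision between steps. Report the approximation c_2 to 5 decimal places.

1.02882

f(0.727000) = -1.755935, f(1.750000) = 6.810555
step 1: c = 0.936692, f(c) = -0.870007 < 0 → new bracket [0.936692, 1.750000]
step 2: c = 1.028818, f(c) = -0.381616 < 0 → new bracket [1.028818, 1.750000]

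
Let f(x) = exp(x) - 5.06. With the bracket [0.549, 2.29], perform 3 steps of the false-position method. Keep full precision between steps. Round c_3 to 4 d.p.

1.5875

False-position update: c = (a·f(b) − b·f(a))/(f(b) − f(a)); replace the endpoint whose sign matches f(c).
f(0.549000) = -3.328479, f(2.290000) = 4.814938
step 1: c = 1.260603, f(c) = -1.532451 < 0 → new bracket [1.260603, 2.290000]
step 2: c = 1.509131, f(c) = -0.537203 < 0 → new bracket [1.509131, 2.290000]
step 3: c = 1.587508, f(c) = -0.168457 < 0 → new bracket [1.587508, 2.290000]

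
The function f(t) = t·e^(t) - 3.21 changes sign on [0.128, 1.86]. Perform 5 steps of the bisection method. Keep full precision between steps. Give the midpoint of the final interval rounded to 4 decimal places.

f(0.128000) = -3.064521, f(1.860000) = 8.738150 (opposite signs)
step 1: m = 0.994000, f(m) = -0.524191 < 0 → root in [0.994000, 1.860000]
step 2: m = 1.427000, f(m) = 2.735142 > 0 → root in [0.994000, 1.427000]
step 3: m = 1.210500, f(m) = 0.851423 > 0 → root in [0.994000, 1.210500]
step 4: m = 1.102250, f(m) = 0.108801 > 0 → root in [0.994000, 1.102250]
step 5: m = 1.048125, f(m) = -0.220435 < 0 → root in [1.048125, 1.102250]
Midpoint of [1.048125, 1.102250] = 1.075188

1.0752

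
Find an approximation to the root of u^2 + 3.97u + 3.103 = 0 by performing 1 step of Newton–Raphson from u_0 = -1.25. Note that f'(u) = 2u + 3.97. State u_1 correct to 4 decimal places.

Newton update: u ← u − f(u)/f'(u).
u_0 = -1.250000: f = -0.297000, f' = 1.470000 → u_1 = -1.250000 - (-0.297000)/(1.470000) = -1.047959

-1.0480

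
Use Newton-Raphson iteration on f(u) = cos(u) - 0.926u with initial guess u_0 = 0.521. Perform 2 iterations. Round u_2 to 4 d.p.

0.7731

Newton update: u ← u − f(u)/f'(u).
f'(u) = -sin(u) - 0.926
u_0 = 0.521000: f = 0.384876, f' = -1.423748 → u_1 = 0.521000 - (0.384876)/(-1.423748) = 0.791326
u_1 = 0.791326: f = -0.029865, f' = -1.637286 → u_2 = 0.791326 - (-0.029865)/(-1.637286) = 0.773085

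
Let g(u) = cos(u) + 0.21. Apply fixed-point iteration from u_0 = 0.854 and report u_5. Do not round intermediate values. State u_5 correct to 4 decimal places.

0.8632

u_1 = g(0.854000) = 0.866973
u_2 = g(0.866973) = 0.857137
u_3 = g(0.857137) = 0.864604
u_4 = g(0.864604) = 0.858941
u_5 = g(0.858941) = 0.863239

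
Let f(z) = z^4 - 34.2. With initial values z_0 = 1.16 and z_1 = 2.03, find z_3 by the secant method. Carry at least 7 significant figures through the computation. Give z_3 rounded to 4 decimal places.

2.2879

f(z_0) = -32.389361, f(z_1) = -17.218183
z_2 = 2.030000 - (-17.218183)·(2.030000 - 1.160000)/(-17.218183 - (-32.389361)) = 3.017387; f(z_2) = 48.694155
z_3 = 3.017387 - (48.694155)·(3.017387 - 2.030000)/(48.694155 - (-17.218183)) = 2.287934; f(z_3) = -6.798543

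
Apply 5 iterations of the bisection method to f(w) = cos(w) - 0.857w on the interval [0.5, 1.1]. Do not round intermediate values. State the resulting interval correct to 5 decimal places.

f(0.500000) = 0.449083, f(1.100000) = -0.489104 (opposite signs)
step 1: m = 0.800000, f(m) = 0.011107 > 0 → root in [0.800000, 1.100000]
step 2: m = 0.950000, f(m) = -0.232467 < 0 → root in [0.800000, 0.950000]
step 3: m = 0.875000, f(m) = -0.108878 < 0 → root in [0.800000, 0.875000]
step 4: m = 0.837500, f(m) = -0.048415 < 0 → root in [0.800000, 0.837500]
step 5: m = 0.818750, f(m) = -0.018534 < 0 → root in [0.800000, 0.818750]

[0.80000, 0.81875]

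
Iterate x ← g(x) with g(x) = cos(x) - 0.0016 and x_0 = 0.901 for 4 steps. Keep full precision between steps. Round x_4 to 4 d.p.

x_1 = g(0.901000) = 0.619226
x_2 = g(0.619226) = 0.812728
x_3 = g(0.812728) = 0.685920
x_4 = g(0.685920) = 0.772237

0.7722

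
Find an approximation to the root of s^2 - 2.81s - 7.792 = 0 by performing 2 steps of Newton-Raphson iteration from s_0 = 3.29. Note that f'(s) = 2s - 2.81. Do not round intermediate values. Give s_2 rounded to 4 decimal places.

4.5536

Newton update: s ← s − f(s)/f'(s).
s_0 = 3.290000: f = -6.212800, f' = 3.770000 → s_1 = 3.290000 - (-6.212800)/(3.770000) = 4.937958
s_1 = 4.937958: f = 2.715764, f' = 7.065915 → s_2 = 4.937958 - (2.715764)/(7.065915) = 4.553610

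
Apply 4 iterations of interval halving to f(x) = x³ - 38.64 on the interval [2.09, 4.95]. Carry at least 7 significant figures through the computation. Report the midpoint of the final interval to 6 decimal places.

3.430625

f(2.090000) = -29.510671, f(4.950000) = 82.647375 (opposite signs)
step 1: m = 3.520000, f(m) = 4.974208 > 0 → root in [2.090000, 3.520000]
step 2: m = 2.805000, f(m) = -16.570190 < 0 → root in [2.805000, 3.520000]
step 3: m = 3.162500, f(m) = -7.010553 < 0 → root in [3.162500, 3.520000]
step 4: m = 3.341250, f(m) = -1.338447 < 0 → root in [3.341250, 3.520000]
Midpoint of [3.341250, 3.520000] = 3.430625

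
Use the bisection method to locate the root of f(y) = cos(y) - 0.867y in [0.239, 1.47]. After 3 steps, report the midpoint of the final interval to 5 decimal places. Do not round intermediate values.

f(0.239000) = 0.764362, f(1.470000) = -1.173864 (opposite signs)
step 1: m = 0.854500, f(m) = -0.084256 < 0 → root in [0.239000, 0.854500]
step 2: m = 0.546750, f(m) = 0.380187 > 0 → root in [0.546750, 0.854500]
step 3: m = 0.700625, f(m) = 0.156998 > 0 → root in [0.700625, 0.854500]
Midpoint of [0.700625, 0.854500] = 0.777563

0.77756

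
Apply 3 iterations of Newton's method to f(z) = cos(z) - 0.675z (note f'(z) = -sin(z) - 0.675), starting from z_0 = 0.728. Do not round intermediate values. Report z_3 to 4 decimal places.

Newton update: z ← z − f(z)/f'(z).
z_0 = 0.728000: f = 0.255107, f' = -1.340378 → z_1 = 0.728000 - (0.255107)/(-1.340378) = 0.918324
z_1 = 0.918324: f = -0.012717, f' = -1.469585 → z_2 = 0.918324 - (-0.012717)/(-1.469585) = 0.909671
z_2 = 0.909671: f = -0.000023, f' = -1.464302 → z_3 = 0.909671 - (-0.000023)/(-1.464302) = 0.909656

0.9097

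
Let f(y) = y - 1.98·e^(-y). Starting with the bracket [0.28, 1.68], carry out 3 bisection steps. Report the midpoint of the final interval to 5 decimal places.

f(0.280000) = -1.216452, f(1.680000) = 1.310980 (opposite signs)
step 1: m = 0.980000, f(m) = 0.236884 > 0 → root in [0.280000, 0.980000]
step 2: m = 0.630000, f(m) = -0.424532 < 0 → root in [0.630000, 0.980000]
step 3: m = 0.805000, f(m) = -0.080234 < 0 → root in [0.805000, 0.980000]
Midpoint of [0.805000, 0.980000] = 0.892500

0.89250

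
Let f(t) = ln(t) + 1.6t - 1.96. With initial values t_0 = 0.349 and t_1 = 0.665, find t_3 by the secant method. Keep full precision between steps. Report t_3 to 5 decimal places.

1.13021

Secant update: t_(k+1) = t_k − f(t_k)·(t_k − t_(k-1))/(f(t_k) − f(t_(k-1))).
f(t_0) = -2.454283, f(t_1) = -1.303968
t_2 = 0.665000 - (-1.303968)·(0.665000 - 0.349000)/(-1.303968 - (-2.454283)) = 1.023210; f(t_2) = -0.299920
t_3 = 1.023210 - (-0.299920)·(1.023210 - 0.665000)/(-0.299920 - (-1.303968)) = 1.130211; f(t_3) = -0.029259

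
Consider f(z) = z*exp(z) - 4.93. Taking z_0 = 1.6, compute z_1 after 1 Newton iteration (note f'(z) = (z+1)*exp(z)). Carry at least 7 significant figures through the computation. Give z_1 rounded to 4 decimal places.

1.3674

Newton update: z ← z − f(z)/f'(z).
z_0 = 1.600000: f = 2.994852, f' = 12.877884 → z_1 = 1.600000 - (2.994852)/(12.877884) = 1.367442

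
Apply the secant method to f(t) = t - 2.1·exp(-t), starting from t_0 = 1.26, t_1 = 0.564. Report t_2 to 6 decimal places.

0.902978

Secant update: t_(k+1) = t_k − f(t_k)·(t_k − t_(k-1))/(f(t_k) − f(t_(k-1))).
f(t_0) = 0.664327, f(t_1) = -0.630750
t_2 = 0.564000 - (-0.630750)·(0.564000 - 1.260000)/(-0.630750 - (0.664327)) = 0.902978; f(t_2) = 0.051720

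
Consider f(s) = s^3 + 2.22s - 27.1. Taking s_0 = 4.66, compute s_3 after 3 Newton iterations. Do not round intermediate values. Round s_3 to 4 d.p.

f'(s) = 3s^2 + 2.22
s_0 = 4.660000: f = 84.439896, f' = 67.366800 → s_1 = 4.660000 - (84.439896)/(67.366800) = 3.406565
s_1 = 3.406565: f = 19.994693, f' = 37.034058 → s_2 = 3.406565 - (19.994693)/(37.034058) = 2.866665
s_2 = 2.866665: f = 2.821584, f' = 26.873304 → s_3 = 2.866665 - (2.821584)/(26.873304) = 2.761669

2.7617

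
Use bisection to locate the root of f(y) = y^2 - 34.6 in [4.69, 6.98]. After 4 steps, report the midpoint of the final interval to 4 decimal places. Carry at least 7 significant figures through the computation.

f(4.690000) = -12.603900, f(6.980000) = 14.120400 (opposite signs)
step 1: m = 5.835000, f(m) = -0.552775 < 0 → root in [5.835000, 6.980000]
step 2: m = 6.407500, f(m) = 6.456056 > 0 → root in [5.835000, 6.407500]
step 3: m = 6.121250, f(m) = 2.869702 > 0 → root in [5.835000, 6.121250]
step 4: m = 5.978125, f(m) = 1.137979 > 0 → root in [5.835000, 5.978125]
Midpoint of [5.835000, 5.978125] = 5.906563

5.9066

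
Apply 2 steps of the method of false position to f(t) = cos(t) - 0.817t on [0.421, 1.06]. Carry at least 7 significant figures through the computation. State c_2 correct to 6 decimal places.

0.826905

f(0.421000) = 0.568724, f(1.060000) = -0.377148
step 1: c = 0.805211, f(c) = 0.035101 > 0 → new bracket [0.805211, 1.060000]
step 2: c = 0.826905, f(c) = 0.001574 > 0 → new bracket [0.826905, 1.060000]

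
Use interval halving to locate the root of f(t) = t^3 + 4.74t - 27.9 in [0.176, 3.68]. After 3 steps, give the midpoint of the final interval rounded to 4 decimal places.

f(0.176000) = -27.060308, f(3.680000) = 39.379232 (opposite signs)
step 1: m = 1.928000, f(m) = -11.594549 < 0 → root in [1.928000, 3.680000]
step 2: m = 2.804000, f(m) = 7.437174 > 0 → root in [1.928000, 2.804000]
step 3: m = 2.366000, f(m) = -3.440396 < 0 → root in [2.366000, 2.804000]
Midpoint of [2.366000, 2.804000] = 2.585000

2.5850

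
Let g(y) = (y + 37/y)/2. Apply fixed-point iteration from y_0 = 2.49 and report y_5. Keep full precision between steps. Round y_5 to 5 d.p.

y_1 = g(2.490000) = 8.674719
y_2 = g(8.674719) = 6.469993
y_3 = g(6.469993) = 6.094350
y_4 = g(6.094350) = 6.082774
y_5 = g(6.082774) = 6.082763

6.08276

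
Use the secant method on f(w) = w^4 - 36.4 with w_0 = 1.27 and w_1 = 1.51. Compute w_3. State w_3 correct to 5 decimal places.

f(w_0) = -33.798554, f(w_1) = -31.201144
w_2 = 1.510000 - (-31.201144)·(1.510000 - 1.270000)/(-31.201144 - (-33.798554)) = 4.392978; f(w_2) = 336.022650
w_3 = 4.392978 - (336.022650)·(4.392978 - 1.510000)/(336.022650 - (-31.201144)) = 1.754952; f(w_3) = -26.914483

1.75495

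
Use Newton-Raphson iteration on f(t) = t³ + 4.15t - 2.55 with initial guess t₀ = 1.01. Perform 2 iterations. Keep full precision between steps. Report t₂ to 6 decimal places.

f'(t) = 3t² + 4.15
t_0 = 1.010000: f = 2.671801, f' = 7.210300 → t_1 = 1.010000 - (2.671801)/(7.210300) = 0.639447
t_1 = 0.639447: f = 0.365168, f' = 5.376676 → t_2 = 0.639447 - (0.365168)/(5.376676) = 0.571530

0.571530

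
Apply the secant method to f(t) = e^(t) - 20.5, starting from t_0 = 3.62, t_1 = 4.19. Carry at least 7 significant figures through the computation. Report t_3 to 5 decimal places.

f(t_0) = 16.837568, f(t_1) = 45.522791
t_2 = 4.190000 - (45.522791)·(4.190000 - 3.620000)/(45.522791 - (16.837568)) = 3.285423; f(t_2) = 6.220287
t_3 = 3.285423 - (6.220287)·(3.285423 - 4.190000)/(6.220287 - (45.522791)) = 3.142258; f(t_3) = 2.656105

3.14226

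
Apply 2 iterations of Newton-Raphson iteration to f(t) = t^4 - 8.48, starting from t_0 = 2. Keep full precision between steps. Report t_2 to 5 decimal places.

1.70932

f'(t) = 4t^3
t_0 = 2.000000: f = 7.520000, f' = 32.000000 → t_1 = 2.000000 - (7.520000)/(32.000000) = 1.765000
t_1 = 1.765000: f = 1.224627, f' = 21.993489 → t_2 = 1.765000 - (1.224627)/(21.993489) = 1.709319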